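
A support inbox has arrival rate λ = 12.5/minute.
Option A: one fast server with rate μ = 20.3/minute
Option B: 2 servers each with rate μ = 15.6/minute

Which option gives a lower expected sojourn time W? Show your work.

Option A: single server μ = 20.3 (M/M/1)
  ρ_A = 12.5/20.3 = 0.6158
  W_A = 1/(μ-λ) = 1/(20.3-12.5) = 1/7.80 = 0.1282

Option B: 2 servers μ = 15.6 (M/M/2)
  ρ_B = λ/(cμ) = 12.5/(2×15.6) = 0.4006
  Offered load a = λ/μ = cρ = 12.5/15.6 = 0.8013
  P₀ = [ Σₙ₌₀^1 aⁿ/n! + a^2/(2!(1-ρ)) ]⁻¹
  Σ = a^0/0! + a^1/1! = 1.0000 + 0.8013 = 1.8013
  a^2/(2!(1-ρ)) = 0.6421/(2 × 0.5994) = 0.5356
  P₀ = 1/(1.8013 + 0.5356) = 0.4279
  Lq = P₀·a^2·ρ / (2!(1-ρ)²) = 0.4279 × 0.6421 × 0.4006 / (2 × 0.3592) = 0.1532
  Wq_B = Lq/λ = 0.1532/12.5 = 0.01226
  W_B = Wq_B + 1/μ = 0.01226 + 0.06410 = 0.07636

Since W_B = 0.07636 < W_A = 0.1282, Option B (multiple servers) has the shorter time in system.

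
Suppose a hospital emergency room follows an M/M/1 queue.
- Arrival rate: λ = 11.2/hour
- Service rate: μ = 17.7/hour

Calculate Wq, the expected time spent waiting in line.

First, compute utilization: ρ = λ/μ = 11.2/17.7 = 0.6328
For M/M/1: Wq = λ/(μ(μ-λ))
Wq = 11.2/(17.7 × (17.7-11.2))
Wq = 11.2/(17.7 × 6.50)
Wq = 0.09735 hours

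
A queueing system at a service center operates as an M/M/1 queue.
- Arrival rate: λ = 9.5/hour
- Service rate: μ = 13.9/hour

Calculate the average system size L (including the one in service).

ρ = λ/μ = 9.5/13.9 = 0.6835
For M/M/1: L = λ/(μ-λ)
L = 9.5/(13.9-9.5) = 9.5/4.40
L = 2.1591 customers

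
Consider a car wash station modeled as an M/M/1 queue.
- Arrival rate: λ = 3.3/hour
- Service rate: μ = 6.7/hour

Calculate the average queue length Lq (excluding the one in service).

ρ = λ/μ = 3.3/6.7 = 0.4925
For M/M/1: Lq = λ²/(μ(μ-λ))
Lq = 10.89/(6.7 × 3.40)
Lq = 0.4781 cars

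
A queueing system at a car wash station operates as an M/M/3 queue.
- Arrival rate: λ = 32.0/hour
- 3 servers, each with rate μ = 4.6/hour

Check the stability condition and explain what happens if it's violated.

Stability requires ρ = λ/(cμ) < 1
ρ = 32.0/(3 × 4.6) = 32.0/13.80 = 2.3188
Since 2.3188 ≥ 1, the system is UNSTABLE.
Need c > λ/μ = 32.0/4.6 = 6.96.
Minimum servers needed: c = 7.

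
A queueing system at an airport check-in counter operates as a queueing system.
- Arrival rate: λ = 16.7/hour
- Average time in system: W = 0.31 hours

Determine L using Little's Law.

Little's Law: L = λW
L = 16.7 × 0.31 = 5.1770 passengers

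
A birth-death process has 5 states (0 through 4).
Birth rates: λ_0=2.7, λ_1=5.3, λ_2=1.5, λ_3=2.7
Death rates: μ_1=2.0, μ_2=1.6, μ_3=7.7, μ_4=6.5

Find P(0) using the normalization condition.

Ratios P(n)/P(0) = (λ₀···λₙ₋₁)/(μ₁···μₙ):
P(1)/P(0) = (2.7)/(2.0) = 1.3500
P(2)/P(0) = (2.7×5.3)/(2.0×1.6) = 4.4719
P(3)/P(0) = (2.7×5.3×1.5)/(2.0×1.6×7.7) = 0.8711
P(4)/P(0) = (2.7×5.3×1.5×2.7)/(2.0×1.6×7.7×6.5) = 0.3619

Normalization: ∑ P(n) = 1
P(0) × (1.0000 + 1.3500 + 4.4719 + 0.8711 + 0.3619) = 1
P(0) × 8.0549 = 1
P(0) = 1/8.0549 = 0.1241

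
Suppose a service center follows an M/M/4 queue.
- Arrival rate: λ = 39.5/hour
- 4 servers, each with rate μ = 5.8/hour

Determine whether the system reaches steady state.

Stability requires ρ = λ/(cμ) < 1
ρ = 39.5/(4 × 5.8) = 39.5/23.20 = 1.7026
Since 1.7026 ≥ 1, the system is UNSTABLE.
Need c > λ/μ = 39.5/5.8 = 6.81.
Minimum servers needed: c = 7.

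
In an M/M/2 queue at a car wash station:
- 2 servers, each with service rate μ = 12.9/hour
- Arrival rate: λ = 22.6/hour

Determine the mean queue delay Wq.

Traffic intensity: ρ = λ/(cμ) = 22.6/(2×12.9) = 0.8760
Since ρ = 0.8760 < 1, system is stable.
Offered load a = λ/μ = cρ = 22.6/12.9 = 1.7519
P₀ = [ Σₙ₌₀^1 aⁿ/n! + a^2/(2!(1-ρ)) ]⁻¹
Σ = a^0/0! + a^1/1! = 1.0000 + 1.7519 = 2.7519
a^2/(2!(1-ρ)) = 3.06929/(2 × 0.124031) = 12.3731
P₀ = 1/(2.7519 + 12.3731) = 0.06612
Lq = P₀·a^2·ρ / (2!(1-ρ)²) = 0.0661157 × 3.06929 × 0.875969 / (2 × 0.0153837) = 5.7775
Wq = Lq/λ = 5.7775/22.6 = 0.2556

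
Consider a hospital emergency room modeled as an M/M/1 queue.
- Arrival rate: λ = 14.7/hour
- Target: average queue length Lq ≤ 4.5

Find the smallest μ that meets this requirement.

For M/M/1: Lq = λ²/(μ(μ-λ))
Need Lq ≤ 4.5, i.e. μ(μ-λ) ≥ λ²/4.5
μ² - 14.7μ - 216.09/4.5 ≥ 0  →  μ² - 14.7μ - 48.0200 ≥ 0
Quadratic formula (positive root): μ = [λ + √(λ² + 4×48.0200)]/2
Discriminant: 216.09 + 4×48.0200 = 408.1700, √408.1700 = 20.2032
μ ≥ (14.7 + 20.2032)/2 = 17.4516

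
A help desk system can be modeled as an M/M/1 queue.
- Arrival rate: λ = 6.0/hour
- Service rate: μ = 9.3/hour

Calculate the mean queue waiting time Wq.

First, compute utilization: ρ = λ/μ = 6.0/9.3 = 0.6452
For M/M/1: Wq = λ/(μ(μ-λ))
Wq = 6.0/(9.3 × (9.3-6.0))
Wq = 6.0/(9.3 × 3.30)
Wq = 0.1955 hours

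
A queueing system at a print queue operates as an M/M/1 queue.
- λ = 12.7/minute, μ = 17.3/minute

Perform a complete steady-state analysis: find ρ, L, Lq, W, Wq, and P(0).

Step 1: ρ = λ/μ = 12.7/17.3 = 0.7341
Step 2: L = λ/(μ-λ) = 12.7/4.60 = 2.7609
Step 3: Lq = λ²/(μ(μ-λ)) = 161.29/(17.3×4.60) = 2.0268
Step 4: W = 1/(μ-λ) = 1/4.60 = 0.21739
Step 5: Wq = λ/(μ(μ-λ)) = 12.7/(17.3×4.60) = 0.1596
Step 6: P(0) = 1-ρ = 0.2659
Verify: L = λW = 12.7×0.21739 = 2.7609 ✔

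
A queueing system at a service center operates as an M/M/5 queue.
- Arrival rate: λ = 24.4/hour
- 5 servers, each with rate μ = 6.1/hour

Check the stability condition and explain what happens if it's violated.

Stability requires ρ = λ/(cμ) < 1
ρ = 24.4/(5 × 6.1) = 24.4/30.50 = 0.8000
Since 0.8000 < 1, the system is STABLE.
The servers are busy 80.00% of the time.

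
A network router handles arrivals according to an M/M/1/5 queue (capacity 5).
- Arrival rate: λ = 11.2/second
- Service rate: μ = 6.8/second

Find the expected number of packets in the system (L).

ρ = λ/μ = 11.2/6.8 = 1.64706
P₀ = (1-ρ)/(1-ρ^(K+1)) = (1-1.64706)/(1-1.64706^6) = -0.6471/-18.9644 = 0.03412
P_K = P₀×ρ^K = 0.03412 × 1.64706^5 = 0.03412 × 12.1212 = 0.4136
L = ρ[1 - (K+1)ρ^K + Kρ^(K+1)] / [(1-ρ)(1-ρ^(K+1))]
L = 1.64706 × (1 - 6×12.12124 + 5×19.96441) / ((1 - 1.64706) × (1 - 19.96441)) = 3.7709 packets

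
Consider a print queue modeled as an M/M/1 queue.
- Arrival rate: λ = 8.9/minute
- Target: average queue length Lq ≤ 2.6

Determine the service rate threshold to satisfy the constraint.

For M/M/1: Lq = λ²/(μ(μ-λ))
Need Lq ≤ 2.6, i.e. μ(μ-λ) ≥ λ²/2.6
μ² - 8.9μ - 79.21/2.6 ≥ 0  →  μ² - 8.9μ - 30.46538 ≥ 0
Quadratic formula (positive root): μ = [λ + √(λ² + 4×30.46538)]/2
Discriminant: 79.21 + 4×30.46538 = 201.0715, √201.0715 = 14.1800
μ ≥ (8.9 + 14.1800)/2 = 11.5400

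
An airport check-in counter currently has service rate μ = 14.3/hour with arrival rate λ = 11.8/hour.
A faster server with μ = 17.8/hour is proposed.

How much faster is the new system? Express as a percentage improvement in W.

System 1: ρ₁ = 11.8/14.3 = 0.8252, W₁ = 1/(14.3-11.8) = 0.4000
System 2: ρ₂ = 11.8/17.8 = 0.6629, W₂ = 1/(17.8-11.8) = 0.1667
Improvement: (W₁-W₂)/W₁ = (0.4000-0.1667)/0.4000 = 58.33%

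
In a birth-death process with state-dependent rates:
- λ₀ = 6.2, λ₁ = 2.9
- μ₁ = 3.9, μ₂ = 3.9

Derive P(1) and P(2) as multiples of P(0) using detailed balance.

Balance equations:
State 0: λ₀P₀ = μ₁P₁ → P₁ = (λ₀/μ₁)P₀ = (6.2/3.9)P₀ = 1.5897P₀
State 1: P₂ = (λ₀λ₁)/(μ₁μ₂)P₀ = (6.2×2.9)/(3.9×3.9)P₀ = 1.1821P₀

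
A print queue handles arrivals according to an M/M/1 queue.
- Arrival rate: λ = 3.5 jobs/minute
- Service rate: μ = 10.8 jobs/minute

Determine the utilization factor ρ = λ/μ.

Server utilization: ρ = λ/μ
ρ = 3.5/10.8 = 0.3241
The server is busy 32.41% of the time.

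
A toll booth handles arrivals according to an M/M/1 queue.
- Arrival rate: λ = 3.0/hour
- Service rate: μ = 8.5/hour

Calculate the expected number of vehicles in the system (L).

ρ = λ/μ = 3.0/8.5 = 0.3529
For M/M/1: L = λ/(μ-λ)
L = 3.0/(8.5-3.0) = 3.0/5.50
L = 0.5455 vehicles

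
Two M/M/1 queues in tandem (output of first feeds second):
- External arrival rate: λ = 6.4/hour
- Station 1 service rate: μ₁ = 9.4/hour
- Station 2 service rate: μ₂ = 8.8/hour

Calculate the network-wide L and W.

By Jackson's theorem, each station behaves as independent M/M/1.
Station 1: ρ₁ = 6.4/9.4 = 0.6809, L₁ = ρ₁/(1-ρ₁) = λ/(μ₁-λ) = 6.4/3.00 = 2.1333
Station 2: ρ₂ = 6.4/8.8 = 0.7273, L₂ = ρ₂/(1-ρ₂) = λ/(μ₂-λ) = 6.4/2.40 = 2.6667
Total: L = L₁ + L₂ = 2.1333 + 2.6667 = 4.8000
W = L/λ = 4.8000/6.4 = 0.7500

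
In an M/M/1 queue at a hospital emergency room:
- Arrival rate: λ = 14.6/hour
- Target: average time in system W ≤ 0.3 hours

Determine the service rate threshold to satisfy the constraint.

For M/M/1: W = 1/(μ-λ)
Need W ≤ 0.3, so 1/(μ-λ) ≤ 0.3
μ - λ ≥ 1/0.3 = 3.3333
μ ≥ 14.6 + 3.3333 = 17.9333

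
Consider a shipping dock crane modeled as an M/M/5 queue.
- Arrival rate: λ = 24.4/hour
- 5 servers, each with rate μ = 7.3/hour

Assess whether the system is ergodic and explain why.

Stability requires ρ = λ/(cμ) < 1
ρ = 24.4/(5 × 7.3) = 24.4/36.50 = 0.6685
Since 0.6685 < 1, the system is STABLE.
The servers are busy 66.85% of the time.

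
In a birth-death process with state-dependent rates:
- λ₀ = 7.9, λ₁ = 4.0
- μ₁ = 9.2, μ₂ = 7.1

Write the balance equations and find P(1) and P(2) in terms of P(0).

Balance equations:
State 0: λ₀P₀ = μ₁P₁ → P₁ = (λ₀/μ₁)P₀ = (7.9/9.2)P₀ = 0.8587P₀
State 1: P₂ = (λ₀λ₁)/(μ₁μ₂)P₀ = (7.9×4.0)/(9.2×7.1)P₀ = 0.4838P₀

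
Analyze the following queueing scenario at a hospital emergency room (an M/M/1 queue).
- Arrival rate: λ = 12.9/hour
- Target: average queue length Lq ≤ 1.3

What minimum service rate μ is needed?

For M/M/1: Lq = λ²/(μ(μ-λ))
Need Lq ≤ 1.3, i.e. μ(μ-λ) ≥ λ²/1.3
μ² - 12.9μ - 166.41/1.3 ≥ 0  →  μ² - 12.9μ - 128.0077 ≥ 0
Quadratic formula (positive root): μ = [λ + √(λ² + 4×128.0077)]/2
Discriminant: 166.41 + 4×128.0077 = 678.4408, √678.4408 = 26.0469
μ ≥ (12.9 + 26.0469)/2 = 19.4734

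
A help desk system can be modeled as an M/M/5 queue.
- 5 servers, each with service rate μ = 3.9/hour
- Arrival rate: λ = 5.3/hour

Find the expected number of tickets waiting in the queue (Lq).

Traffic intensity: ρ = λ/(cμ) = 5.3/(5×3.9) = 0.2718
Since ρ = 0.2718 < 1, system is stable.
Offered load a = λ/μ = cρ = 5.3/3.9 = 1.3590
P₀ = [ Σₙ₌₀^4 aⁿ/n! + a^5/(5!(1-ρ)) ]⁻¹
Σ = a^0/0! + a^1/1! + a^2/2! + a^3/3! + a^4/4! = 1.0000 + 1.3590 + 0.9234 + 0.4183 + 0.1421 = 3.8428
a^5/(5!(1-ρ)) = 4.6351/(120 × 0.7282) = 0.05304
P₀ = 1/(3.8428 + 0.05304) = 0.2567
Lq = P₀·a^5·ρ / (5!(1-ρ)²) = 0.2567 × 4.6351 × 0.2718 / (120 × 0.5303) = 0.005082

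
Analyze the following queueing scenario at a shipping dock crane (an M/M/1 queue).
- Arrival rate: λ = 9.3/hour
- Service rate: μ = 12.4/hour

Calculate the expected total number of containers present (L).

ρ = λ/μ = 9.3/12.4 = 0.7500
For M/M/1: L = λ/(μ-λ)
L = 9.3/(12.4-9.3) = 9.3/3.10
L = 3.0000 containers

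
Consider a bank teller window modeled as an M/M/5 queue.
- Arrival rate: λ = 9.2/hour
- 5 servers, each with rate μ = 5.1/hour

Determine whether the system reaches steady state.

Stability requires ρ = λ/(cμ) < 1
ρ = 9.2/(5 × 5.1) = 9.2/25.50 = 0.3608
Since 0.3608 < 1, the system is STABLE.
The servers are busy 36.08% of the time.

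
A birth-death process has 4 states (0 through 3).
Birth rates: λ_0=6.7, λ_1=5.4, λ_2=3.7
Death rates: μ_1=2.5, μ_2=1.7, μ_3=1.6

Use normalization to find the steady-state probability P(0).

Ratios P(n)/P(0) = (λ₀···λₙ₋₁)/(μ₁···μₙ):
P(1)/P(0) = (6.7)/(2.5) = 2.6800
P(2)/P(0) = (6.7×5.4)/(2.5×1.7) = 8.5129
P(3)/P(0) = (6.7×5.4×3.7)/(2.5×1.7×1.6) = 19.6862

Normalization: ∑ P(n) = 1
P(0) × (1.0000 + 2.6800 + 8.5129 + 19.6862) = 1
P(0) × 31.8791 = 1
P(0) = 1/31.8791 = 0.03137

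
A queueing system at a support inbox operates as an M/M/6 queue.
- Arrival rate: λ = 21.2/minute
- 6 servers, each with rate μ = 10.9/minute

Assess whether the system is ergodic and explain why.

Stability requires ρ = λ/(cμ) < 1
ρ = 21.2/(6 × 10.9) = 21.2/65.40 = 0.3242
Since 0.3242 < 1, the system is STABLE.
The servers are busy 32.42% of the time.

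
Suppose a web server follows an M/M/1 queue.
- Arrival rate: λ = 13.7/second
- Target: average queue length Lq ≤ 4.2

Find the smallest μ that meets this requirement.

For M/M/1: Lq = λ²/(μ(μ-λ))
Need Lq ≤ 4.2, i.e. μ(μ-λ) ≥ λ²/4.2
μ² - 13.7μ - 187.69/4.2 ≥ 0  →  μ² - 13.7μ - 44.688095 ≥ 0
Quadratic formula (positive root): μ = [λ + √(λ² + 4×44.688095)]/2
Discriminant: 187.69 + 4×44.688095 = 366.44238, √366.44238 = 19.14268
μ ≥ (13.7 + 19.14268)/2 = 16.4213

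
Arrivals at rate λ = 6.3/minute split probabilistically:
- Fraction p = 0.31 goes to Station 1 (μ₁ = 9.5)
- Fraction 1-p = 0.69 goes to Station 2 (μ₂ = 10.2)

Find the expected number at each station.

Effective rates: λ₁ = 6.3×0.31 = 1.953, λ₂ = 6.3×0.69 = 4.347
Station 1: ρ₁ = 1.953/9.5 = 0.2056, L₁ = ρ₁/(1-ρ₁) = 0.2056/(1-0.2056) = 0.2588
Station 2: ρ₂ = 4.347/10.2 = 0.42618, L₂ = ρ₂/(1-ρ₂) = 0.42618/(1-0.42618) = 0.7427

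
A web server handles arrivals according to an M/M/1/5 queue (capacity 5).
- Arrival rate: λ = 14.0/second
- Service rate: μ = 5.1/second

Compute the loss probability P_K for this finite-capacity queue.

ρ = λ/μ = 14.0/5.1 = 2.7451
P₀ = (1-ρ)/(1-ρ^(K+1)) = (1-2.7451)/(1-2.7451^6) = -1.7451/-426.9066 = 0.004088
P_K = P₀×ρ^K = 0.004088 × 2.7451^5 = 0.004088 × 155.8802 = 0.6372
Blocking probability = 63.72%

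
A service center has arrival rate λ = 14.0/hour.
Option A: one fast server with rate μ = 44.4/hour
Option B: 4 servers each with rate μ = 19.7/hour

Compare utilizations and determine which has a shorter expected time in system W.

Option A: single server μ = 44.4 (M/M/1)
  ρ_A = 14.0/44.4 = 0.3153
  W_A = 1/(μ-λ) = 1/(44.4-14.0) = 1/30.40 = 0.03289

Option B: 4 servers μ = 19.7 (M/M/4)
  ρ_B = λ/(cμ) = 14.0/(4×19.7) = 0.1777
  Offered load a = λ/μ = cρ = 14.0/19.7 = 0.7107
  P₀ = [ Σₙ₌₀^3 aⁿ/n! + a^4/(4!(1-ρ)) ]⁻¹
  Σ = a^0/0! + a^1/1! + a^2/2! + a^3/3! = 1.0000 + 0.7107 + 0.2525 + 0.05982 = 2.0230
  a^4/(4!(1-ρ)) = 0.25506/(24 × 0.82234) = 0.01292
  P₀ = 1/(2.0230 + 0.01292) = 0.4912
  Lq = P₀·a^4·ρ / (4!(1-ρ)²) = 0.49118 × 0.25506 × 0.17766 / (24 × 0.67623) = 0.001371
  Wq_B = Lq/λ = 0.0013714/14.0 = 0.00009796
  W_B = Wq_B + 1/μ = 0.00009796 + 0.05076 = 0.05086

Since W_A = 0.03289 < W_B = 0.05086, Option A (single fast server) has the shorter time in system.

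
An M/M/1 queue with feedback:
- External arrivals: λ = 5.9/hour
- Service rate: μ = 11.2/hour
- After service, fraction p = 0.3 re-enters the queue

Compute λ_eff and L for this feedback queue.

Effective arrival rate: λ_eff = λ/(1-p) = 5.9/(1-0.3) = 5.9/0.70 = 8.4286
ρ = λ_eff/μ = 8.4286/11.2 = 0.75255
L = ρ/(1-ρ) = 0.75255/(1-0.75255) = 3.0412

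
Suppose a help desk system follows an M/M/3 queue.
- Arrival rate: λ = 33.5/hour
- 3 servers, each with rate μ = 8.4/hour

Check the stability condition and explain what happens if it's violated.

Stability requires ρ = λ/(cμ) < 1
ρ = 33.5/(3 × 8.4) = 33.5/25.20 = 1.3294
Since 1.3294 ≥ 1, the system is UNSTABLE.
Need c > λ/μ = 33.5/8.4 = 3.99.
Minimum servers needed: c = 4.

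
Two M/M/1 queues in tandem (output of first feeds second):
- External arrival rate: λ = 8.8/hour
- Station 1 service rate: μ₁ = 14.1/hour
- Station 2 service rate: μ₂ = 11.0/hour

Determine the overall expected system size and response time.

By Jackson's theorem, each station behaves as independent M/M/1.
Station 1: ρ₁ = 8.8/14.1 = 0.6241, L₁ = ρ₁/(1-ρ₁) = λ/(μ₁-λ) = 8.8/5.30 = 1.6604
Station 2: ρ₂ = 8.8/11.0 = 0.8000, L₂ = ρ₂/(1-ρ₂) = λ/(μ₂-λ) = 8.8/2.20 = 4.0000
Total: L = L₁ + L₂ = 1.6604 + 4.0000 = 5.6604
W = L/λ = 5.6604/8.8 = 0.6432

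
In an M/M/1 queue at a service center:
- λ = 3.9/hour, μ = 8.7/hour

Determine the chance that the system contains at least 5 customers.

ρ = λ/μ = 3.9/8.7 = 0.44828
P(N ≥ n) = ρⁿ
P(N ≥ 5) = 0.44828^5
P(N ≥ 5) = 0.01810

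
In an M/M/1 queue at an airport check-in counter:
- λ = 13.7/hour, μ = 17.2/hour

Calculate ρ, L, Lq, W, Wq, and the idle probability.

Step 1: ρ = λ/μ = 13.7/17.2 = 0.7965
Step 2: L = λ/(μ-λ) = 13.7/3.50 = 3.9143
Step 3: Lq = λ²/(μ(μ-λ)) = 187.69/(17.2×3.50) = 3.1178
Step 4: W = 1/(μ-λ) = 1/3.50 = 0.285714
Step 5: Wq = λ/(μ(μ-λ)) = 13.7/(17.2×3.50) = 0.2276
Step 6: P(0) = 1-ρ = 0.2035
Verify: L = λW = 13.7×0.285714 = 3.9143 ✔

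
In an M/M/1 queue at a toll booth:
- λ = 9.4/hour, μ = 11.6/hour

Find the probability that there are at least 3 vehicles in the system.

ρ = λ/μ = 9.4/11.6 = 0.81034
P(N ≥ n) = ρⁿ
P(N ≥ 3) = 0.81034^3
P(N ≥ 3) = 0.5321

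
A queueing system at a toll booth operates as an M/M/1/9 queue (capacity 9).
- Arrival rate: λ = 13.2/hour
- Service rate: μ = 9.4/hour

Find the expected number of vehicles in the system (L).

ρ = λ/μ = 13.2/9.4 = 1.404255
P₀ = (1-ρ)/(1-ρ^(K+1)) = (1-1.404255)/(1-1.404255^10) = -0.4043/-28.8167 = 0.01403
P_K = P₀×ρ^K = 0.01403 × 1.404255^9 = 0.01403 × 21.2331 = 0.2979
L = ρ[1 - (K+1)ρ^K + Kρ^(K+1)] / [(1-ρ)(1-ρ^(K+1))]
L = 1.404255 × (1 - 10×21.2331 + 9×29.8167) / ((1 - 1.404255) × (1 - 29.8167)) = 6.8733 vehicles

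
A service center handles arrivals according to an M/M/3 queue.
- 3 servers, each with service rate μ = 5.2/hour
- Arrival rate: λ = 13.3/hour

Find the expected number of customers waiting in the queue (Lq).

Traffic intensity: ρ = λ/(cμ) = 13.3/(3×5.2) = 0.8526
Since ρ = 0.8526 < 1, system is stable.
Offered load a = λ/μ = cρ = 13.3/5.2 = 2.5577
P₀ = [ Σₙ₌₀^2 aⁿ/n! + a^3/(3!(1-ρ)) ]⁻¹
Σ = a^0/0! + a^1/1! + a^2/2! = 1.0000 + 2.5577 + 3.2709 = 6.8286
a^3/(3!(1-ρ)) = 16.7319/(6 × 0.147436) = 18.9143
P₀ = 1/(6.8286 + 18.9143) = 0.03885
Lq = P₀·a^3·ρ / (3!(1-ρ)²) = 0.0388457 × 16.7319 × 0.852564 / (6 × 0.0217373) = 4.2487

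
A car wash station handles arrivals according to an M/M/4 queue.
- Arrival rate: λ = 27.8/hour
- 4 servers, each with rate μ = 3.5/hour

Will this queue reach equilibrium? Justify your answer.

Stability requires ρ = λ/(cμ) < 1
ρ = 27.8/(4 × 3.5) = 27.8/14.00 = 1.9857
Since 1.9857 ≥ 1, the system is UNSTABLE.
Need c > λ/μ = 27.8/3.5 = 7.94.
Minimum servers needed: c = 8.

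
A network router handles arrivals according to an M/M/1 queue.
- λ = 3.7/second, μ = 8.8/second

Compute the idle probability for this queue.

ρ = λ/μ = 3.7/8.8 = 0.4205
P(0) = 1 - ρ = 1 - 0.4205 = 0.5795
The server is idle 57.95% of the time.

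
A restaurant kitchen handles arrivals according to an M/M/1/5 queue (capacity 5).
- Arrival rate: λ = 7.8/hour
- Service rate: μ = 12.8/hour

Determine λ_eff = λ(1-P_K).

ρ = λ/μ = 7.8/12.8 = 0.609375
P₀ = (1-ρ)/(1-ρ^(K+1)) = (1-0.609375)/(1-0.609375^6) = 0.3906/0.9488 = 0.4117
P_K = P₀×ρ^K = 0.411706 × 0.609375^5 = 0.411706 × 0.0840278 = 0.03459
λ_eff = λ(1-P_K) = 7.8 × (1 - 0.03459) = 7.8 × 0.96541 = 7.5302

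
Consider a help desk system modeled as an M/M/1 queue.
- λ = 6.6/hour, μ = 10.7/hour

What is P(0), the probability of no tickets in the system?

ρ = λ/μ = 6.6/10.7 = 0.6168
P(0) = 1 - ρ = 1 - 0.6168 = 0.3832
The server is idle 38.32% of the time.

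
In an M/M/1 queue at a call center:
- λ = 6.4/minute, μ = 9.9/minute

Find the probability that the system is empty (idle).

ρ = λ/μ = 6.4/9.9 = 0.6465
P(0) = 1 - ρ = 1 - 0.6465 = 0.3535
The server is idle 35.35% of the time.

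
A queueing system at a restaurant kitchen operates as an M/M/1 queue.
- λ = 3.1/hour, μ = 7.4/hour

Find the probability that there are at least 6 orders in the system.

ρ = λ/μ = 3.1/7.4 = 0.41892
P(N ≥ n) = ρⁿ
P(N ≥ 6) = 0.41892^6
P(N ≥ 6) = 0.005405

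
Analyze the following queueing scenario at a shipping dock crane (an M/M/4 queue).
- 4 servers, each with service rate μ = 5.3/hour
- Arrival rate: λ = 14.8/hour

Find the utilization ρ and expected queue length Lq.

Traffic intensity: ρ = λ/(cμ) = 14.8/(4×5.3) = 0.6981
Since ρ = 0.6981 < 1, system is stable.
Offered load a = λ/μ = cρ = 14.8/5.3 = 2.7925
P₀ = [ Σₙ₌₀^3 aⁿ/n! + a^4/(4!(1-ρ)) ]⁻¹
Σ = a^0/0! + a^1/1! + a^2/2! + a^3/3! = 1.00000 + 2.79245 + 3.89890 + 3.62916 = 11.3205
a^4/(4!(1-ρ)) = 60.8056/(24 × 0.30189) = 8.3924
P₀ = 1/(11.3205 + 8.3924) = 0.05073
Lq = P₀·a^4·ρ / (4!(1-ρ)²) = 0.05073 × 60.8056 × 0.6981 / (24 × 0.09114) = 0.9845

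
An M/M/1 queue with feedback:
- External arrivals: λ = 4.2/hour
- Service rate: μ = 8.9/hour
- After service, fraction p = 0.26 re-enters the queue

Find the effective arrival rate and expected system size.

Effective arrival rate: λ_eff = λ/(1-p) = 4.2/(1-0.26) = 4.2/0.74 = 5.6757
ρ = λ_eff/μ = 5.6757/8.9 = 0.63772
L = ρ/(1-ρ) = 0.63772/(1-0.63772) = 1.7603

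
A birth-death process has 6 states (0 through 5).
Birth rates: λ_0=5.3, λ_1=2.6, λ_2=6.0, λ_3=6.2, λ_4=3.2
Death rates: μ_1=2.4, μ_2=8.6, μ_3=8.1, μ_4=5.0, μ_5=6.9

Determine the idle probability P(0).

Ratios P(n)/P(0) = (λ₀···λₙ₋₁)/(μ₁···μₙ):
P(1)/P(0) = (5.3)/(2.4) = 2.2083
P(2)/P(0) = (5.3×2.6)/(2.4×8.6) = 0.66764
P(3)/P(0) = (5.3×2.6×6.0)/(2.4×8.6×8.1) = 0.49454
P(4)/P(0) = (5.3×2.6×6.0×6.2)/(2.4×8.6×8.1×5.0) = 0.61324
P(5)/P(0) = (5.3×2.6×6.0×6.2×3.2)/(2.4×8.6×8.1×5.0×6.9) = 0.28440

Normalization: ∑ P(n) = 1
P(0) × (1.0000 + 2.2083 + 0.66764 + 0.49454 + 0.61324 + 0.28440) = 1
P(0) × 5.2681 = 1
P(0) = 1/5.2681 = 0.1898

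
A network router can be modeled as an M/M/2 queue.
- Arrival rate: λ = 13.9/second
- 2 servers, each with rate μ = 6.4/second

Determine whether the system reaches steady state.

Stability requires ρ = λ/(cμ) < 1
ρ = 13.9/(2 × 6.4) = 13.9/12.80 = 1.0859
Since 1.0859 ≥ 1, the system is UNSTABLE.
Need c > λ/μ = 13.9/6.4 = 2.17.
Minimum servers needed: c = 3.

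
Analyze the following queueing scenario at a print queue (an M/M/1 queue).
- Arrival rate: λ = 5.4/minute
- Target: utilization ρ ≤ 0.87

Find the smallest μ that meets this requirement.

ρ = λ/μ, so μ = λ/ρ
μ ≥ 5.4/0.87 = 6.2069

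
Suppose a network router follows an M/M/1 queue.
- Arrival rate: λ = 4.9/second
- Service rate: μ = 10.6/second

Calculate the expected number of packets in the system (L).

ρ = λ/μ = 4.9/10.6 = 0.4623
For M/M/1: L = λ/(μ-λ)
L = 4.9/(10.6-4.9) = 4.9/5.70
L = 0.8596 packets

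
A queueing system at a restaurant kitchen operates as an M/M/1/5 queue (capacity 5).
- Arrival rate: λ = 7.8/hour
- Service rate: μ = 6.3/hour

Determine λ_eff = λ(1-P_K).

ρ = λ/μ = 7.8/6.3 = 1.2381
P₀ = (1-ρ)/(1-ρ^(K+1)) = (1-1.2381)/(1-1.2381^6) = -0.2381/-2.6019 = 0.09151
P_K = P₀×ρ^K = 0.09151 × 1.2381^5 = 0.09151 × 2.9092 = 0.2662
λ_eff = λ(1-P_K) = 7.8 × (1 - 0.26622) = 7.8 × 0.73378 = 5.7235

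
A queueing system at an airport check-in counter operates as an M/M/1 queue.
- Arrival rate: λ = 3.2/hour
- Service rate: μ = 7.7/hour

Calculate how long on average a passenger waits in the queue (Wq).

First, compute utilization: ρ = λ/μ = 3.2/7.7 = 0.4156
For M/M/1: Wq = λ/(μ(μ-λ))
Wq = 3.2/(7.7 × (7.7-3.2))
Wq = 3.2/(7.7 × 4.50)
Wq = 0.09235 hours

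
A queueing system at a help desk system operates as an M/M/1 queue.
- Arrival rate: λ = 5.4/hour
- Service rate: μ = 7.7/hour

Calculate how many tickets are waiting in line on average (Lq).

ρ = λ/μ = 5.4/7.7 = 0.7013
For M/M/1: Lq = λ²/(μ(μ-λ))
Lq = 29.16/(7.7 × 2.30)
Lq = 1.6465 tickets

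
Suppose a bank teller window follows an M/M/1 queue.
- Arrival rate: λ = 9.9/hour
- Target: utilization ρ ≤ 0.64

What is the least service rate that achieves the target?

ρ = λ/μ, so μ = λ/ρ
μ ≥ 9.9/0.64 = 15.4688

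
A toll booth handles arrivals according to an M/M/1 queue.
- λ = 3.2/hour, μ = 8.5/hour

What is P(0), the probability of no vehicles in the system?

ρ = λ/μ = 3.2/8.5 = 0.3765
P(0) = 1 - ρ = 1 - 0.3765 = 0.6235
The server is idle 62.35% of the time.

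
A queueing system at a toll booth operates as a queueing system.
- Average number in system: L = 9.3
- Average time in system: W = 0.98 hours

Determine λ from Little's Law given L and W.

Little's Law: L = λW, so λ = L/W
λ = 9.3/0.98 = 9.4898 vehicles/hour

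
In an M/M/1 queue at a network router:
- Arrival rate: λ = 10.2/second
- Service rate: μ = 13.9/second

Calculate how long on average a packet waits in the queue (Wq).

First, compute utilization: ρ = λ/μ = 10.2/13.9 = 0.7338
For M/M/1: Wq = λ/(μ(μ-λ))
Wq = 10.2/(13.9 × (13.9-10.2))
Wq = 10.2/(13.9 × 3.70)
Wq = 0.1983 seconds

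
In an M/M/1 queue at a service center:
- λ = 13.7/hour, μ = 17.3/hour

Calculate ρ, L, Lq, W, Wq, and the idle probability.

Step 1: ρ = λ/μ = 13.7/17.3 = 0.7919
Step 2: L = λ/(μ-λ) = 13.7/3.60 = 3.8056
Step 3: Lq = λ²/(μ(μ-λ)) = 187.69/(17.3×3.60) = 3.0136
Step 4: W = 1/(μ-λ) = 1/3.60 = 0.27778
Step 5: Wq = λ/(μ(μ-λ)) = 13.7/(17.3×3.60) = 0.2200
Step 6: P(0) = 1-ρ = 0.2081
Verify: L = λW = 13.7×0.27778 = 3.8056 ✔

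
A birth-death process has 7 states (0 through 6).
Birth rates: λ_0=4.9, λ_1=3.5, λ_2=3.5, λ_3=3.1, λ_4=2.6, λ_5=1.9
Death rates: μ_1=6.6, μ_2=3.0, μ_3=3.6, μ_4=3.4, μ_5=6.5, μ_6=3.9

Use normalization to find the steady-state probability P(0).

Ratios P(n)/P(0) = (λ₀···λₙ₋₁)/(μ₁···μₙ):
P(1)/P(0) = (4.9)/(6.6) = 0.7424
P(2)/P(0) = (4.9×3.5)/(6.6×3.0) = 0.8662
P(3)/P(0) = (4.9×3.5×3.5)/(6.6×3.0×3.6) = 0.8421
P(4)/P(0) = (4.9×3.5×3.5×3.1)/(6.6×3.0×3.6×3.4) = 0.7678
P(5)/P(0) = (4.9×3.5×3.5×3.1×2.6)/(6.6×3.0×3.6×3.4×6.5) = 0.3071
P(6)/P(0) = (4.9×3.5×3.5×3.1×2.6×1.9)/(6.6×3.0×3.6×3.4×6.5×3.9) = 0.1496

Normalization: ∑ P(n) = 1
P(0) × (1.0000 + 0.7424 + 0.8662 + 0.8421 + 0.7678 + 0.3071 + 0.1496) = 1
P(0) × 4.6752 = 1
P(0) = 1/4.6752 = 0.2139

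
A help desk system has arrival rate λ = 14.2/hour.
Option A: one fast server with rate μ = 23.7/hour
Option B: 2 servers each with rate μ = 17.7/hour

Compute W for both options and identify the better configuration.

Option A: single server μ = 23.7 (M/M/1)
  ρ_A = 14.2/23.7 = 0.5992
  W_A = 1/(μ-λ) = 1/(23.7-14.2) = 1/9.50 = 0.1053

Option B: 2 servers μ = 17.7 (M/M/2)
  ρ_B = λ/(cμ) = 14.2/(2×17.7) = 0.4011
  Offered load a = λ/μ = cρ = 14.2/17.7 = 0.8023
  P₀ = [ Σₙ₌₀^1 aⁿ/n! + a^2/(2!(1-ρ)) ]⁻¹
  Σ = a^0/0! + a^1/1! = 1.0000 + 0.8023 = 1.8023
  a^2/(2!(1-ρ)) = 0.64362/(2 × 0.59887) = 0.5374
  P₀ = 1/(1.8023 + 0.5374) = 0.4274
  Lq = P₀·a^2·ρ / (2!(1-ρ)²) = 0.4274 × 0.6436 × 0.4011 / (2 × 0.3586) = 0.1538
  Wq_B = Lq/λ = 0.1538/14.2 = 0.01083
  W_B = Wq_B + 1/μ = 0.01083 + 0.05650 = 0.06733

Since W_B = 0.06733 < W_A = 0.1053, Option B (multiple servers) has the shorter time in system.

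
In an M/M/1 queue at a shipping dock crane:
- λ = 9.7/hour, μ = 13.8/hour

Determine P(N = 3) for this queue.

ρ = λ/μ = 9.7/13.8 = 0.7029
P(n) = (1-ρ)ρⁿ
P(3) = (1-0.7029) × 0.7029^3
P(3) = 0.2971 × 0.3473
P(3) = 0.1032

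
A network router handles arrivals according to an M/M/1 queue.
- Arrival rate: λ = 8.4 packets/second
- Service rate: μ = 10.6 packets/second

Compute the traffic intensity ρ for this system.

Server utilization: ρ = λ/μ
ρ = 8.4/10.6 = 0.7925
The server is busy 79.25% of the time.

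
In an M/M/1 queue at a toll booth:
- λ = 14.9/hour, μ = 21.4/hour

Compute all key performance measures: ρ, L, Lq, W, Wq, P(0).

Step 1: ρ = λ/μ = 14.9/21.4 = 0.6963
Step 2: L = λ/(μ-λ) = 14.9/6.50 = 2.2923
Step 3: Lq = λ²/(μ(μ-λ)) = 222.01/(21.4×6.50) = 1.5960
Step 4: W = 1/(μ-λ) = 1/6.50 = 0.153846
Step 5: Wq = λ/(μ(μ-λ)) = 14.9/(21.4×6.50) = 0.1071
Step 6: P(0) = 1-ρ = 0.3037
Verify: L = λW = 14.9×0.153846 = 2.2923 ✔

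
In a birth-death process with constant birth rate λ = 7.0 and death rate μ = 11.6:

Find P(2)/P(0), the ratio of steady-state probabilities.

For constant rates: P(n)/P(0) = (λ/μ)^n
P(2)/P(0) = (7.0/11.6)^2 = 0.6034^2 = 0.3641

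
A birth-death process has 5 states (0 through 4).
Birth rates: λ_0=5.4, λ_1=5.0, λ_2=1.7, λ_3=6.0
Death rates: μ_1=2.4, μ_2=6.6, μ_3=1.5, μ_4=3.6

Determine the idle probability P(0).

Ratios P(n)/P(0) = (λ₀···λₙ₋₁)/(μ₁···μₙ):
P(1)/P(0) = (5.4)/(2.4) = 2.25000
P(2)/P(0) = (5.4×5.0)/(2.4×6.6) = 1.70455
P(3)/P(0) = (5.4×5.0×1.7)/(2.4×6.6×1.5) = 1.93182
P(4)/P(0) = (5.4×5.0×1.7×6.0)/(2.4×6.6×1.5×3.6) = 3.21970

Normalization: ∑ P(n) = 1
P(0) × (1.00000 + 2.25000 + 1.70455 + 1.93182 + 3.21970) = 1
P(0) × 10.1061 = 1
P(0) = 1/10.1061 = 0.09895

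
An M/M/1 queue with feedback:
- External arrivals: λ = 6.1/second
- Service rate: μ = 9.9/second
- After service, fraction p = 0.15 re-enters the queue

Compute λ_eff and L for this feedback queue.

Effective arrival rate: λ_eff = λ/(1-p) = 6.1/(1-0.15) = 6.1/0.85 = 7.1765
ρ = λ_eff/μ = 7.1765/9.9 = 0.7249
L = ρ/(1-ρ) = 0.7249/(1-0.7249) = 2.6350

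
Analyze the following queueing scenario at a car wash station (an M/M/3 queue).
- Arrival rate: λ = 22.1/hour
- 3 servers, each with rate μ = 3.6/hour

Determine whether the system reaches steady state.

Stability requires ρ = λ/(cμ) < 1
ρ = 22.1/(3 × 3.6) = 22.1/10.80 = 2.0463
Since 2.0463 ≥ 1, the system is UNSTABLE.
Need c > λ/μ = 22.1/3.6 = 6.14.
Minimum servers needed: c = 7.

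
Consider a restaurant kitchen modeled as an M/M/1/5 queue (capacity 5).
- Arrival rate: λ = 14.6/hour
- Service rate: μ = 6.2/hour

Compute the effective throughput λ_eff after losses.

ρ = λ/μ = 14.6/6.2 = 2.35484
P₀ = (1-ρ)/(1-ρ^(K+1)) = (1-2.35484)/(1-2.35484^6) = -1.3548/-169.5173 = 0.007992
P_K = P₀×ρ^K = 0.007992 × 2.35484^5 = 0.007992 × 72.4114 = 0.5787
λ_eff = λ(1-P_K) = 14.6 × (1 - 0.57874) = 14.6 × 0.42126 = 6.1504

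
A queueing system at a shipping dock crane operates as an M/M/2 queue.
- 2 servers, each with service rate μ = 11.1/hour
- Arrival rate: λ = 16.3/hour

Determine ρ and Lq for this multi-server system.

Traffic intensity: ρ = λ/(cμ) = 16.3/(2×11.1) = 0.7342
Since ρ = 0.7342 < 1, system is stable.
Offered load a = λ/μ = cρ = 16.3/11.1 = 1.4685
P₀ = [ Σₙ₌₀^1 aⁿ/n! + a^2/(2!(1-ρ)) ]⁻¹
Σ = a^0/0! + a^1/1! = 1.0000 + 1.4685 = 2.4685
a^2/(2!(1-ρ)) = 2.15640/(2 × 0.265766) = 4.0570
P₀ = 1/(2.4685 + 4.0570) = 0.1532
Lq = P₀·a^2·ρ / (2!(1-ρ)²) = 0.153247 × 2.15640 × 0.734234 / (2 × 0.0706314) = 1.7176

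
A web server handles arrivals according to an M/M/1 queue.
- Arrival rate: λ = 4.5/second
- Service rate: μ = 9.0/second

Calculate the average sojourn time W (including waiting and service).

First, compute utilization: ρ = λ/μ = 4.5/9.0 = 0.5000
For M/M/1: W = 1/(μ-λ)
W = 1/(9.0-4.5) = 1/4.50
W = 0.2222 seconds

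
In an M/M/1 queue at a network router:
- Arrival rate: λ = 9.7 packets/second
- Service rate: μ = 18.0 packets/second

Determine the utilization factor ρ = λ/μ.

Server utilization: ρ = λ/μ
ρ = 9.7/18.0 = 0.5389
The server is busy 53.89% of the time.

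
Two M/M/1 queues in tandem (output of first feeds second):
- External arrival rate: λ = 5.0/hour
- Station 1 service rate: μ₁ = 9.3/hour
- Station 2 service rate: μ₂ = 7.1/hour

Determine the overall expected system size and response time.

By Jackson's theorem, each station behaves as independent M/M/1.
Station 1: ρ₁ = 5.0/9.3 = 0.5376, L₁ = ρ₁/(1-ρ₁) = λ/(μ₁-λ) = 5.0/4.30 = 1.16279
Station 2: ρ₂ = 5.0/7.1 = 0.7042, L₂ = ρ₂/(1-ρ₂) = λ/(μ₂-λ) = 5.0/2.10 = 2.38095
Total: L = L₁ + L₂ = 1.16279 + 2.38095 = 3.5437
W = L/λ = 3.5437/5.0 = 0.7087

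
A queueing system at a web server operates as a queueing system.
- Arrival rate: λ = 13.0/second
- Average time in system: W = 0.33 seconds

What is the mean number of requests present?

Little's Law: L = λW
L = 13.0 × 0.33 = 4.2900 requests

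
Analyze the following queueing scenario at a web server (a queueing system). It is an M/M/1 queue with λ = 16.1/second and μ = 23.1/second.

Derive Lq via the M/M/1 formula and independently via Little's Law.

Method 1 (direct): Lq = λ²/(μ(μ-λ)) = 259.21/(23.1 × 7.00) = 1.6030

Method 2 (Little's Law):
W = 1/(μ-λ) = 1/7.00 = 0.142857
Wq = W - 1/μ = 0.142857 - 0.0432900 = 0.099567
Lq = λWq = 16.1 × 0.099567 = 1.6030 ✔ (matches Method 1)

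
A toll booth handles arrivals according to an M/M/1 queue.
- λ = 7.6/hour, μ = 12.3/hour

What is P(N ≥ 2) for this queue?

ρ = λ/μ = 7.6/12.3 = 0.6179
P(N ≥ n) = ρⁿ
P(N ≥ 2) = 0.6179^2
P(N ≥ 2) = 0.3818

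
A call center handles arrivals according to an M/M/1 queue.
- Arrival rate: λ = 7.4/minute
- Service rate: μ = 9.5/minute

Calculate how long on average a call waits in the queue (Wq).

First, compute utilization: ρ = λ/μ = 7.4/9.5 = 0.7789
For M/M/1: Wq = λ/(μ(μ-λ))
Wq = 7.4/(9.5 × (9.5-7.4))
Wq = 7.4/(9.5 × 2.10)
Wq = 0.3709 minutes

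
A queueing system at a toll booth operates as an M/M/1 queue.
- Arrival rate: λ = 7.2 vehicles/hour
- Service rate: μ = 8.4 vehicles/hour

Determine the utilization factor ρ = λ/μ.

Server utilization: ρ = λ/μ
ρ = 7.2/8.4 = 0.8571
The server is busy 85.71% of the time.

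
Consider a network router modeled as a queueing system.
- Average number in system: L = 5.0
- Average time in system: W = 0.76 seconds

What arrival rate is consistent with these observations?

Little's Law: L = λW, so λ = L/W
λ = 5.0/0.76 = 6.5789 packets/second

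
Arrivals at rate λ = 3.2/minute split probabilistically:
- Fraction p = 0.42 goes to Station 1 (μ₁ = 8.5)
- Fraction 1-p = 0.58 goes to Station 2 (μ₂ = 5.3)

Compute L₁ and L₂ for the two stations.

Effective rates: λ₁ = 3.2×0.42 = 1.344, λ₂ = 3.2×0.58 = 1.856
Station 1: ρ₁ = 1.344/8.5 = 0.1581, L₁ = ρ₁/(1-ρ₁) = 0.1581/(1-0.1581) = 0.1878
Station 2: ρ₂ = 1.856/5.3 = 0.3502, L₂ = ρ₂/(1-ρ₂) = 0.3502/(1-0.3502) = 0.5389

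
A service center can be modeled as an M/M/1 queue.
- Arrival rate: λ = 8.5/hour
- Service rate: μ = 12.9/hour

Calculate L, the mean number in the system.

ρ = λ/μ = 8.5/12.9 = 0.6589
For M/M/1: L = λ/(μ-λ)
L = 8.5/(12.9-8.5) = 8.5/4.40
L = 1.9318 customers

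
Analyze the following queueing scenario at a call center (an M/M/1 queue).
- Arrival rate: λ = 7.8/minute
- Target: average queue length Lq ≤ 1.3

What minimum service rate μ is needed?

For M/M/1: Lq = λ²/(μ(μ-λ))
Need Lq ≤ 1.3, i.e. μ(μ-λ) ≥ λ²/1.3
μ² - 7.8μ - 60.84/1.3 ≥ 0  →  μ² - 7.8μ - 46.8000 ≥ 0
Quadratic formula (positive root): μ = [λ + √(λ² + 4×46.8000)]/2
Discriminant: 60.84 + 4×46.8000 = 248.0400, √248.0400 = 15.7493
μ ≥ (7.8 + 15.7493)/2 = 11.7746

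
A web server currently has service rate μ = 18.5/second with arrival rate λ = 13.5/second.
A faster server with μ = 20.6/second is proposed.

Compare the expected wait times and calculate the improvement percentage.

System 1: ρ₁ = 13.5/18.5 = 0.7297, W₁ = 1/(18.5-13.5) = 0.20000
System 2: ρ₂ = 13.5/20.6 = 0.6553, W₂ = 1/(20.6-13.5) = 0.14085
Improvement: (W₁-W₂)/W₁ = (0.20000-0.14085)/0.20000 = 29.58%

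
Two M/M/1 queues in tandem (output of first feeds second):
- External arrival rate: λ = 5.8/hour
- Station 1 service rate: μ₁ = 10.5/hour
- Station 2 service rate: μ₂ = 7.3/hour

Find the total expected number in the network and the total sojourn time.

By Jackson's theorem, each station behaves as independent M/M/1.
Station 1: ρ₁ = 5.8/10.5 = 0.5524, L₁ = ρ₁/(1-ρ₁) = λ/(μ₁-λ) = 5.8/4.70 = 1.2340
Station 2: ρ₂ = 5.8/7.3 = 0.7945, L₂ = ρ₂/(1-ρ₂) = λ/(μ₂-λ) = 5.8/1.50 = 3.8667
Total: L = L₁ + L₂ = 1.2340 + 3.8667 = 5.1007
W = L/λ = 5.1007/5.8 = 0.8794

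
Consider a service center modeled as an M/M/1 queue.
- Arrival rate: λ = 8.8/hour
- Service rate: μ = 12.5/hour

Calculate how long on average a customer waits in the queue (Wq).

First, compute utilization: ρ = λ/μ = 8.8/12.5 = 0.7040
For M/M/1: Wq = λ/(μ(μ-λ))
Wq = 8.8/(12.5 × (12.5-8.8))
Wq = 8.8/(12.5 × 3.70)
Wq = 0.1903 hours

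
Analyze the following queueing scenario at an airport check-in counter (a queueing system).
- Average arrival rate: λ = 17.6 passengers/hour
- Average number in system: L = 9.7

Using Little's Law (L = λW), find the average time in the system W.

Little's Law: L = λW, so W = L/λ
W = 9.7/17.6 = 0.5511 hours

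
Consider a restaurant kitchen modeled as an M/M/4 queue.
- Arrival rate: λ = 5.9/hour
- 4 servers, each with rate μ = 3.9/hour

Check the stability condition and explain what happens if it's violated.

Stability requires ρ = λ/(cμ) < 1
ρ = 5.9/(4 × 3.9) = 5.9/15.60 = 0.3782
Since 0.3782 < 1, the system is STABLE.
The servers are busy 37.82% of the time.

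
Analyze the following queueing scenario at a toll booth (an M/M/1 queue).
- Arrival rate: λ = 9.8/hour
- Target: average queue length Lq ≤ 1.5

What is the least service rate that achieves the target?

For M/M/1: Lq = λ²/(μ(μ-λ))
Need Lq ≤ 1.5, i.e. μ(μ-λ) ≥ λ²/1.5
μ² - 9.8μ - 96.04/1.5 ≥ 0  →  μ² - 9.8μ - 64.02667 ≥ 0
Quadratic formula (positive root): μ = [λ + √(λ² + 4×64.02667)]/2
Discriminant: 96.04 + 4×64.02667 = 352.1467, √352.1467 = 18.7656
μ ≥ (9.8 + 18.7656)/2 = 14.2828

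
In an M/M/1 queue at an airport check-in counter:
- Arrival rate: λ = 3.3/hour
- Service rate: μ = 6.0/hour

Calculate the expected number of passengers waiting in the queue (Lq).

ρ = λ/μ = 3.3/6.0 = 0.5500
For M/M/1: Lq = λ²/(μ(μ-λ))
Lq = 10.89/(6.0 × 2.70)
Lq = 0.6722 passengers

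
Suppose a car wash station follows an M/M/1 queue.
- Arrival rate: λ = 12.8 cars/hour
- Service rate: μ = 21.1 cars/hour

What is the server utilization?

Server utilization: ρ = λ/μ
ρ = 12.8/21.1 = 0.6066
The server is busy 60.66% of the time.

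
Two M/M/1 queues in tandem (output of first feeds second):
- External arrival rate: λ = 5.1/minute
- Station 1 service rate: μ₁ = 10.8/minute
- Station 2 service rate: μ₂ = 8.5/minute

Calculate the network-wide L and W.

By Jackson's theorem, each station behaves as independent M/M/1.
Station 1: ρ₁ = 5.1/10.8 = 0.4722, L₁ = ρ₁/(1-ρ₁) = λ/(μ₁-λ) = 5.1/5.70 = 0.89474
Station 2: ρ₂ = 5.1/8.5 = 0.6000, L₂ = ρ₂/(1-ρ₂) = λ/(μ₂-λ) = 5.1/3.40 = 1.5000
Total: L = L₁ + L₂ = 0.89474 + 1.5000 = 2.39474
W = L/λ = 2.39474/5.1 = 0.4696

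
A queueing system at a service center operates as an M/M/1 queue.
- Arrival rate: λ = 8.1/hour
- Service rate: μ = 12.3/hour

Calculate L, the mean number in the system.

ρ = λ/μ = 8.1/12.3 = 0.6585
For M/M/1: L = λ/(μ-λ)
L = 8.1/(12.3-8.1) = 8.1/4.20
L = 1.9286 customers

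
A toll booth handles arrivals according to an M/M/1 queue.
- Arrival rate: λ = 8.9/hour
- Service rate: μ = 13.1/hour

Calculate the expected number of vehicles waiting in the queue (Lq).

ρ = λ/μ = 8.9/13.1 = 0.6794
For M/M/1: Lq = λ²/(μ(μ-λ))
Lq = 79.21/(13.1 × 4.20)
Lq = 1.4397 vehicles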